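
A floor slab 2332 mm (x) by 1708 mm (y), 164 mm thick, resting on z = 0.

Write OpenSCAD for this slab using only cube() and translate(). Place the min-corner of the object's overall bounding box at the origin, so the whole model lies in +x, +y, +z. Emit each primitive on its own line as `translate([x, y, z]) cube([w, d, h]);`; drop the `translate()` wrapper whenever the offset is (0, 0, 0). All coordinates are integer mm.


cube([2332, 1708, 164]);


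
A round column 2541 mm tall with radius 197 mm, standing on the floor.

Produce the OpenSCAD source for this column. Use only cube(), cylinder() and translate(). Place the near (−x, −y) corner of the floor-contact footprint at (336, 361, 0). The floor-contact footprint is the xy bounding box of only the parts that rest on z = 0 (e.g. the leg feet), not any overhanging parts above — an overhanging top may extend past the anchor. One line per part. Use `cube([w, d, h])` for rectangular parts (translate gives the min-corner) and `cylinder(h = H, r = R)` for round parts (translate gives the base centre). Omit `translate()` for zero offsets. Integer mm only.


translate([533, 558, 0]) cylinder(h = 2541, r = 197);


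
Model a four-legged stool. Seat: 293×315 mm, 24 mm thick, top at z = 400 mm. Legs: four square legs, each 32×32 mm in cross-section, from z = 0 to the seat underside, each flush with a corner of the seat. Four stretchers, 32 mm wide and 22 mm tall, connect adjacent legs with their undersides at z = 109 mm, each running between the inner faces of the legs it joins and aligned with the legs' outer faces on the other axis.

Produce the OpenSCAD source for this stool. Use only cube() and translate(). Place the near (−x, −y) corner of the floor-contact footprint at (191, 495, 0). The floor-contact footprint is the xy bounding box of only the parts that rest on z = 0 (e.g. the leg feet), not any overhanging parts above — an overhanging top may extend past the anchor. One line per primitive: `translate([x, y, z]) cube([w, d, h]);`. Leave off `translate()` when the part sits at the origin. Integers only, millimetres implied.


translate([191, 495, 376]) cube([293, 315, 24]);
translate([191, 495, 0]) cube([32, 32, 376]);
translate([452, 495, 0]) cube([32, 32, 376]);
translate([191, 778, 0]) cube([32, 32, 376]);
translate([452, 778, 0]) cube([32, 32, 376]);
translate([223, 495, 109]) cube([229, 32, 22]);
translate([223, 778, 109]) cube([229, 32, 22]);
translate([191, 527, 109]) cube([32, 251, 22]);
translate([452, 527, 109]) cube([32, 251, 22]);


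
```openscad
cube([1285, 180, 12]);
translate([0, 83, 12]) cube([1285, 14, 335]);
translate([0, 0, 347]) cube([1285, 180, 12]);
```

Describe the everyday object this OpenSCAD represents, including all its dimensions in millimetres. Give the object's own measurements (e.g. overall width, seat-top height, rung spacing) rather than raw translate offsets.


An I-beam lying along x, 1285 mm long. Overall section height 359 mm. Two flanges 180 mm wide (y) and 12 mm thick, one on the floor and one at the top; a web 14 mm thick runs between them, centred on the flange width.


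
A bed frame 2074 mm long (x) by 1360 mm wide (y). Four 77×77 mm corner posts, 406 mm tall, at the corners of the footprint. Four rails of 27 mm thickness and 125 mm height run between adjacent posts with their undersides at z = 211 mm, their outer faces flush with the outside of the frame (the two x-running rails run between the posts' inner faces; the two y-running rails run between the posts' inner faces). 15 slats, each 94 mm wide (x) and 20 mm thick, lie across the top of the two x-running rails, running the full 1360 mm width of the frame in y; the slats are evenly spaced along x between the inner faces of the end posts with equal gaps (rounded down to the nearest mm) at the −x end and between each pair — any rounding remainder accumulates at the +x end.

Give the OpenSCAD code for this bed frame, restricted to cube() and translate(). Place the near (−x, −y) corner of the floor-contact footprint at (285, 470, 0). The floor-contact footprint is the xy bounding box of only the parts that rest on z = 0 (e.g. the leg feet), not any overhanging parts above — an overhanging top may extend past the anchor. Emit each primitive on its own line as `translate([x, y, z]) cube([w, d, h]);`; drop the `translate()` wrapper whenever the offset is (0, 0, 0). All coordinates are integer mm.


translate([285, 470, 0]) cube([77, 77, 406]);
translate([285, 1753, 0]) cube([77, 77, 406]);
translate([2282, 470, 0]) cube([77, 77, 406]);
translate([2282, 1753, 0]) cube([77, 77, 406]);
translate([362, 470, 211]) cube([1920, 27, 125]);
translate([362, 1803, 211]) cube([1920, 27, 125]);
translate([285, 547, 211]) cube([27, 1206, 125]);
translate([2332, 547, 211]) cube([27, 1206, 125]);
translate([393, 470, 336]) cube([94, 1360, 20]);
translate([518, 470, 336]) cube([94, 1360, 20]);
translate([643, 470, 336]) cube([94, 1360, 20]);
translate([768, 470, 336]) cube([94, 1360, 20]);
translate([893, 470, 336]) cube([94, 1360, 20]);
translate([1018, 470, 336]) cube([94, 1360, 20]);
translate([1143, 470, 336]) cube([94, 1360, 20]);
translate([1268, 470, 336]) cube([94, 1360, 20]);
translate([1393, 470, 336]) cube([94, 1360, 20]);
translate([1518, 470, 336]) cube([94, 1360, 20]);
translate([1643, 470, 336]) cube([94, 1360, 20]);
translate([1768, 470, 336]) cube([94, 1360, 20]);
translate([1893, 470, 336]) cube([94, 1360, 20]);
translate([2018, 470, 336]) cube([94, 1360, 20]);
translate([2143, 470, 336]) cube([94, 1360, 20]);


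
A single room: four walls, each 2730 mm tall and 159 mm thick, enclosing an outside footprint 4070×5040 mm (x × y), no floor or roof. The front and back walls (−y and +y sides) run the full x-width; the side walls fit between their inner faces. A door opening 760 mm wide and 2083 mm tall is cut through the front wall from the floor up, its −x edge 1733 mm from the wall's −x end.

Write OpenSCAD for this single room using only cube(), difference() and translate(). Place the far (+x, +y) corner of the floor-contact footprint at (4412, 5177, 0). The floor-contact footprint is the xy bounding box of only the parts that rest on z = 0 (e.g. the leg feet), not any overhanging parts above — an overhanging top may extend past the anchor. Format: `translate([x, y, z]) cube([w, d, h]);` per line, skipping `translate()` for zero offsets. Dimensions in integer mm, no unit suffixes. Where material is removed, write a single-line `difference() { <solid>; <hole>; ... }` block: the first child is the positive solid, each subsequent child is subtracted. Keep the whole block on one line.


difference() { translate([342, 137, 0]) cube([4070, 159, 2730]); translate([2075, 137, 0]) cube([760, 159, 2083]); }
translate([342, 5018, 0]) cube([4070, 159, 2730]);
translate([342, 296, 0]) cube([159, 4722, 2730]);
translate([4253, 296, 0]) cube([159, 4722, 2730]);


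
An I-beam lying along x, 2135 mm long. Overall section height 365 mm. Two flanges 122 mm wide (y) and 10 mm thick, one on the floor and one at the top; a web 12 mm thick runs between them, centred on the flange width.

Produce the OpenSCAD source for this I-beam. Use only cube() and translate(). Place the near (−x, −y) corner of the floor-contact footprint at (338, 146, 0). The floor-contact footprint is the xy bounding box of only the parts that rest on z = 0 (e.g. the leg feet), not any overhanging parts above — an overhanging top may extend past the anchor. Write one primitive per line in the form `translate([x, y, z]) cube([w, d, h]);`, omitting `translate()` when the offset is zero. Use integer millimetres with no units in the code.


translate([338, 146, 0]) cube([2135, 122, 10]);
translate([338, 201, 10]) cube([2135, 12, 345]);
translate([338, 146, 355]) cube([2135, 122, 10]);


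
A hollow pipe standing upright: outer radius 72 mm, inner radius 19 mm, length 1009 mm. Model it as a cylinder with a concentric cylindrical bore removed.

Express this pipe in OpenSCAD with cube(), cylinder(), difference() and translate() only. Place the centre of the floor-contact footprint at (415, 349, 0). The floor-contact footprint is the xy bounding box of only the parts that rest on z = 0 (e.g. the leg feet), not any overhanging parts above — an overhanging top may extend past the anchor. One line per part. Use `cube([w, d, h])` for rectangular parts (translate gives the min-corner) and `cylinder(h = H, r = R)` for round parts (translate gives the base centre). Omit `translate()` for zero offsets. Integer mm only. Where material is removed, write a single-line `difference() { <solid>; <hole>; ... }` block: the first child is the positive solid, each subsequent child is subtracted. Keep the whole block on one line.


difference() { translate([415, 349, 0]) cylinder(h = 1009, r = 72); translate([415, 349, 0]) cylinder(h = 1009, r = 19); }


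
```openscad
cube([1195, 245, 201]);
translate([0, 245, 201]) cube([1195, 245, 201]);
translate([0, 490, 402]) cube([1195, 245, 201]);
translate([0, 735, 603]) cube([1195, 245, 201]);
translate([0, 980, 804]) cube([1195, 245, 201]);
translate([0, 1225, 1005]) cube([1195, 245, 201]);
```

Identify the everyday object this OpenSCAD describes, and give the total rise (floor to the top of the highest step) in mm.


A staircase. The total rise is 1206 mm.

6 identical blocks, each offset up and back from the previous — a staircase. Each step is 201 mm tall and there are 6 of them, so the total rise is 6 × 201 = 1206 mm.


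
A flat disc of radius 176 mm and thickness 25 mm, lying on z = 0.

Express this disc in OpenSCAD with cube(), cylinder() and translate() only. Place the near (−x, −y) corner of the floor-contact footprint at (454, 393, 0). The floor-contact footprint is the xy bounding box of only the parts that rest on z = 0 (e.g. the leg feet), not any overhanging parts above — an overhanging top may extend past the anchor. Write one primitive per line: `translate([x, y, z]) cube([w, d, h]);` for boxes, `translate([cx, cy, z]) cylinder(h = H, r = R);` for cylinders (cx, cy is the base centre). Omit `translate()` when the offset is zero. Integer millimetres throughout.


translate([630, 569, 0]) cylinder(h = 25, r = 176);


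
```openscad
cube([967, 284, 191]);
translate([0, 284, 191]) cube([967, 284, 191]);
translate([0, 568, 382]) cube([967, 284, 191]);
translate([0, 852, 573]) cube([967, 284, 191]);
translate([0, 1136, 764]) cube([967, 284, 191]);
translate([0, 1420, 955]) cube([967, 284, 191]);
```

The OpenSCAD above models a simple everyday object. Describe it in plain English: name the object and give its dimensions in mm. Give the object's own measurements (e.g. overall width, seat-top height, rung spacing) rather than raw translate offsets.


A straight staircase of 6 solid steps. Each step is 967 mm wide (x), 284 mm deep (y, the going) and 191 mm tall (the rise). The first step rests on the floor; each subsequent step sits one going further in +y and one rise higher in +z, directly behind and above the previous step with no overlap.


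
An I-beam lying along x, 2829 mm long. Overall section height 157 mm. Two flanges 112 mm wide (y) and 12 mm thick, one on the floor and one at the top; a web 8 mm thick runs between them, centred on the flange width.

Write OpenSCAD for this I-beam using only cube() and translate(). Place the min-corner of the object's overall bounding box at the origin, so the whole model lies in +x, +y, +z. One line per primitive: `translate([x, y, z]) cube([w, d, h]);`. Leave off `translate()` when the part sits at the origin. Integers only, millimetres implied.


cube([2829, 112, 12]);
translate([0, 52, 12]) cube([2829, 8, 133]);
translate([0, 0, 145]) cube([2829, 112, 12]);


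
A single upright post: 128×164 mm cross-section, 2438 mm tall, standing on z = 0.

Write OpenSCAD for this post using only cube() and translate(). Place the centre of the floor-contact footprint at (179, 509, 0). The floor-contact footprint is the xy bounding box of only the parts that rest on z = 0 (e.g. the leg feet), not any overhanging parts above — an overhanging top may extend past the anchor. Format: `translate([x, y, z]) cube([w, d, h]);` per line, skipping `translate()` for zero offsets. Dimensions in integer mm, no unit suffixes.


translate([115, 427, 0]) cube([128, 164, 2438]);


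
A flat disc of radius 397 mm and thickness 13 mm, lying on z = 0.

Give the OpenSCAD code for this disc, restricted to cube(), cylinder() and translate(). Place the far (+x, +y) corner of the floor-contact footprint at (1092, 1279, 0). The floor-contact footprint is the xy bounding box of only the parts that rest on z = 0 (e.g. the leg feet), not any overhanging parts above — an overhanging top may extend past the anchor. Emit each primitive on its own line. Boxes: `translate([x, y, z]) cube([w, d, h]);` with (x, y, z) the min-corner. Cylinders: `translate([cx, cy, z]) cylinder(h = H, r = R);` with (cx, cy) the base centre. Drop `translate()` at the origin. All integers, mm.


translate([695, 882, 0]) cylinder(h = 13, r = 397);


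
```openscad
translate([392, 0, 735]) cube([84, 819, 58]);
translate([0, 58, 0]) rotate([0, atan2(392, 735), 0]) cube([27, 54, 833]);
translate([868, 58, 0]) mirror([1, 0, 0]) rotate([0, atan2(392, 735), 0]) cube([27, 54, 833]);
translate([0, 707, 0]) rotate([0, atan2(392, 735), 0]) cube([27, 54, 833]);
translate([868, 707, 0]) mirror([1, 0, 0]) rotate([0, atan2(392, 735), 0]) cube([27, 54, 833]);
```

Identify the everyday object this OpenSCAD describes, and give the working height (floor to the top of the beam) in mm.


A sawhorse. The overall height is 793 mm.

A beam across two mirrored pairs of raked legs — a sawhorse. The beam's underside is at z = 735 (matching the legs' vertical rise in atan2(392, 735)) and the beam is 58 mm tall, so its top is at 735 + 58 = 793 mm. The raked legs top out at the beam's underside, so that is the highest point.


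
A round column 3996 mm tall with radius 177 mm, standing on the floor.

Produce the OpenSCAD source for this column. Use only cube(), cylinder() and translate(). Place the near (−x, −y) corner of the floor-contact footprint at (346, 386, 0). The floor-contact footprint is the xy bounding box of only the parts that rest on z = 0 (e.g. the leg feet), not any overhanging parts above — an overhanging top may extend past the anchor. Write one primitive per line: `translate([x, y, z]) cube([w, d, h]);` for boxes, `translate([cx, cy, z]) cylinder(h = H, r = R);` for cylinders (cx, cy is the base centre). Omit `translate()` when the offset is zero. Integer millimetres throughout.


translate([523, 563, 0]) cylinder(h = 3996, r = 177);


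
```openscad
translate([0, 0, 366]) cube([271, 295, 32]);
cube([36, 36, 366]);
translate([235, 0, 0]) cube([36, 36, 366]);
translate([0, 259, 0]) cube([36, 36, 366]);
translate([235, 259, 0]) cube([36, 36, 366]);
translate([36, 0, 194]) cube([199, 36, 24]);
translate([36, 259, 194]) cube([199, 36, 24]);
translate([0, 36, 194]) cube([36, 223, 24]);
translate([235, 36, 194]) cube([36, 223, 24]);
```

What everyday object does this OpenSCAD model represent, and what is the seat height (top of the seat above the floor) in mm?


A stool. The seat height is 398 mm.

A 271×295×32 slab at z = 366 on four corner posts — a stool. The seat top is 366 + 32 = 398 mm.


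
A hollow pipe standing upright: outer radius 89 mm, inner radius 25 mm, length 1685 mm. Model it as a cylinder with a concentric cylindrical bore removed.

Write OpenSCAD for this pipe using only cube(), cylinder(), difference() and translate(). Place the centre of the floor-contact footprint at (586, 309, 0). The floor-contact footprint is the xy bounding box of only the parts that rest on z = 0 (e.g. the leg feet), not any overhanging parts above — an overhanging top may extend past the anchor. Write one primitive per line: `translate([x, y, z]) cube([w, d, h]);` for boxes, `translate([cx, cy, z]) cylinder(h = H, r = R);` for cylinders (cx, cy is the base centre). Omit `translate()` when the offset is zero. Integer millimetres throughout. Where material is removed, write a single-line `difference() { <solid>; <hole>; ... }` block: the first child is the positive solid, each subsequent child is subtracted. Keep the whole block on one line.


difference() { translate([586, 309, 0]) cylinder(h = 1685, r = 89); translate([586, 309, 0]) cylinder(h = 1685, r = 25); }


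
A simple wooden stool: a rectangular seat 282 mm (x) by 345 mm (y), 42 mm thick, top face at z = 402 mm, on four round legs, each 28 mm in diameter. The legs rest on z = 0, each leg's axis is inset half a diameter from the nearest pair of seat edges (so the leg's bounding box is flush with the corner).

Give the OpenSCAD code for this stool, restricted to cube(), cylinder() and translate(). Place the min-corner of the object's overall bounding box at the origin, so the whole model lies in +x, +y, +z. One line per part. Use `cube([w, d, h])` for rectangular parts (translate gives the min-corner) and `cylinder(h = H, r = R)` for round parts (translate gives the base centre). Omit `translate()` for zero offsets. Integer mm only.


// leg_h = 402 - 42 = 360
translate([0, 0, 360]) cube([282, 345, 42]);
translate([14, 14, 0]) cylinder(h = 360, r = 14);
translate([268, 14, 0]) cylinder(h = 360, r = 14);
translate([14, 331, 0]) cylinder(h = 360, r = 14);
translate([268, 331, 0]) cylinder(h = 360, r = 14);


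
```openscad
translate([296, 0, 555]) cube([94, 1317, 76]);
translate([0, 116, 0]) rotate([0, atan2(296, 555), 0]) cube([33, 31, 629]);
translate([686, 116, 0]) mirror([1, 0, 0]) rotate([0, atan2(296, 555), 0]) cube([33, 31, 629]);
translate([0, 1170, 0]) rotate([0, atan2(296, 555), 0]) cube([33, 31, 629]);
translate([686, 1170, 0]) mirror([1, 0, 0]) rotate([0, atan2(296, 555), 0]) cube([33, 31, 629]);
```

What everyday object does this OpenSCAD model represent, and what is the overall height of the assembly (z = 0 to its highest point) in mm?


A sawhorse. The overall height is 631 mm.

A beam across two mirrored pairs of raked legs — a sawhorse. The beam's underside is at z = 555 (matching the legs' vertical rise in atan2(296, 555)) and the beam is 76 mm tall, so its top is at 555 + 76 = 631 mm. The raked legs top out at the beam's underside, so that is the highest point.


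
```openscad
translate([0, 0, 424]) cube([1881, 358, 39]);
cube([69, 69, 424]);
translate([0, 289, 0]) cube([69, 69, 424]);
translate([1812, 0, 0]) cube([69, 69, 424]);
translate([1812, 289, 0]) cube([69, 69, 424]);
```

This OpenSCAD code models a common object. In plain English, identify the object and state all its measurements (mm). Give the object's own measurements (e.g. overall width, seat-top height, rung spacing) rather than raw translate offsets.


A bench: a 1881×358 mm seat slab, 39 mm thick, top at z = 463 mm, on four 69×69 mm square legs flush with the seat corners and standing on z = 0.


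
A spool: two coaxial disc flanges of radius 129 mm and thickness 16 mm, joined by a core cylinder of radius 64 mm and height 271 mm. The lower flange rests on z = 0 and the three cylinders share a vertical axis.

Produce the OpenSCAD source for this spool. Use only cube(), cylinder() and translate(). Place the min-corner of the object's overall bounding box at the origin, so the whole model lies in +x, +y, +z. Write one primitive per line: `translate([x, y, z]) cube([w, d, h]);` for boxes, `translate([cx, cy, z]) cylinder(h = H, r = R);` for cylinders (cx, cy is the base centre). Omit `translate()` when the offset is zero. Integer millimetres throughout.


translate([129, 129, 0]) cylinder(h = 16, r = 129);
translate([129, 129, 16]) cylinder(h = 271, r = 64);
translate([129, 129, 287]) cylinder(h = 16, r = 129);


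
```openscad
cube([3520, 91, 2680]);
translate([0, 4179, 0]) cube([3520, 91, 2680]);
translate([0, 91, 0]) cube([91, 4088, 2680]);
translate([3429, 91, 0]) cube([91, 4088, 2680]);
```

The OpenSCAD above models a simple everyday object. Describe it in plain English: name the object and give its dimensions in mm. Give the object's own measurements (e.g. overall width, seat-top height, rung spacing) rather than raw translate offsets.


The wall frame of a small rectangular building: four walls, each 2680 mm tall and 91 mm thick, enclosing a footprint 3520 mm (x) by 4270 mm (y) outside-to-outside, with no floor or roof. The front and back walls (the −y and +y sides) span the full width; the two side walls fit between them.


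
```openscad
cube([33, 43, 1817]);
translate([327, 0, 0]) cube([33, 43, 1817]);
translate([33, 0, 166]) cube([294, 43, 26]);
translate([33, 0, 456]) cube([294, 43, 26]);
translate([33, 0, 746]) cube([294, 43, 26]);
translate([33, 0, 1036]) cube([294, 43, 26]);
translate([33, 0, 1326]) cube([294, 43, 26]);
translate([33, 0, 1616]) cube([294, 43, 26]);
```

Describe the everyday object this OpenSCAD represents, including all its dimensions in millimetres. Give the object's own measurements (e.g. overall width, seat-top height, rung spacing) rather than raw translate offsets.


A straight ladder. Two 33×43 mm vertical rails, 1817 mm tall, stand 360 mm apart (outside-to-outside) with their front faces coplanar on the −y side. 6 rungs, each 43 mm deep and 26 mm tall, span between the inner faces of the rails, front faces flush with the rails. The lowest rung's underside is at z = 166 mm and rungs are spaced 290 mm apart (underside to underside).


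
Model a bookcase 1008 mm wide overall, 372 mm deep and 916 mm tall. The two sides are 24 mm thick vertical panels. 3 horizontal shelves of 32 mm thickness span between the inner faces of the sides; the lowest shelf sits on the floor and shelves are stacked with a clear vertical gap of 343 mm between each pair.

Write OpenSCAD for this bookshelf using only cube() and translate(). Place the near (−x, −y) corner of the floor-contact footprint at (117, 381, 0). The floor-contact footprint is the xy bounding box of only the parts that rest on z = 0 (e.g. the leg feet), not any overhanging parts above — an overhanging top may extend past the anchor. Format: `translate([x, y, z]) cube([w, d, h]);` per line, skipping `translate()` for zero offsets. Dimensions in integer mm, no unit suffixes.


translate([117, 381, 0]) cube([24, 372, 916]);
translate([1101, 381, 0]) cube([24, 372, 916]);
translate([141, 381, 0]) cube([960, 372, 32]);
translate([141, 381, 375]) cube([960, 372, 32]);
translate([141, 381, 750]) cube([960, 372, 32]);


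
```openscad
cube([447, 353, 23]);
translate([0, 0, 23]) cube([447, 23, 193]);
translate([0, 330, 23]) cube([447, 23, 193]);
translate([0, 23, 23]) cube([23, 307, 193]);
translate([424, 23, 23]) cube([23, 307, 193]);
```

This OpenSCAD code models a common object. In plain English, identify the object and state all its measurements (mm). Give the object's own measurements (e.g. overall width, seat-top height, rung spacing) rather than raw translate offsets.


An open-topped rectangular box: outside dimensions 447×353×216 mm, with a uniform wall and base thickness of 23 mm. The base is a full 447×353 slab on the floor; four walls sit on top of the base. The front and back walls (the −y and +y sides) span the full width; the two side walls fit between them.


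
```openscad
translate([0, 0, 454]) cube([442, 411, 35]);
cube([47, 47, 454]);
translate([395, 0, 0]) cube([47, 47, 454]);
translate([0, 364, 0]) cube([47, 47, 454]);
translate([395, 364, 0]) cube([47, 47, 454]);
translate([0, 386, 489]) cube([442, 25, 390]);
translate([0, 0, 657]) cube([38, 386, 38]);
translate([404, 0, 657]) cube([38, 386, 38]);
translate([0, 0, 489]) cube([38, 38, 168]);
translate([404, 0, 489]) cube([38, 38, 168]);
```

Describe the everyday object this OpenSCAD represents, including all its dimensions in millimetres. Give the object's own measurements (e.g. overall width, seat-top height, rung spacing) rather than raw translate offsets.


A chair. The seat is a 442×411×35 mm slab with its top at z = 489 mm, on four 47×47 mm corner legs (flush with the seat edges, standing on z = 0). A flat backrest 25 mm thick, 390 mm tall, spans the full seat width and rises from the seat top along its +y edge, rear face flush with the rear of the seat. Two armrests of 38×38 mm section run along each side from the seat's front edge to the front of the backrest, top faces 206 mm above the seat top and outer faces flush with the seat's x-edges; a 38×38 mm post under the front of each armrest stands on the seat at the front corner.


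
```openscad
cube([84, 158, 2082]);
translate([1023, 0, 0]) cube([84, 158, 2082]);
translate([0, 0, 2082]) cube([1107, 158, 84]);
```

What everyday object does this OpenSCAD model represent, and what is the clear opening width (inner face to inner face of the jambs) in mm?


A door frame. The clear opening width is 939 mm.

Two 2082 mm tall posts with a header on top — a door frame. The left jamb is 84 mm wide at x = 0; the right jamb starts at x = 1023. The clear opening is 1023 − 84 = 939 mm.


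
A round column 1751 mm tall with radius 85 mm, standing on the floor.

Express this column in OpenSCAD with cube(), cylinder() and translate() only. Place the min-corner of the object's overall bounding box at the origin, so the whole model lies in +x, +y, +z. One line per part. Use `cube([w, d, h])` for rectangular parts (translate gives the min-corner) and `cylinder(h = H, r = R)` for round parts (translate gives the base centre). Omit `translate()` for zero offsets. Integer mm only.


translate([85, 85, 0]) cylinder(h = 1751, r = 85);


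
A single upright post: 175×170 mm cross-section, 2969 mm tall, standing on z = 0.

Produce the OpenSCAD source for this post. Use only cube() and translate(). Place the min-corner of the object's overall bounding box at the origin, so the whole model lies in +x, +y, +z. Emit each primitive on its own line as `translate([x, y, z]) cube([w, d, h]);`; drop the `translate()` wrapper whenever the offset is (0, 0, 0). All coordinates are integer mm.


cube([175, 170, 2969]);


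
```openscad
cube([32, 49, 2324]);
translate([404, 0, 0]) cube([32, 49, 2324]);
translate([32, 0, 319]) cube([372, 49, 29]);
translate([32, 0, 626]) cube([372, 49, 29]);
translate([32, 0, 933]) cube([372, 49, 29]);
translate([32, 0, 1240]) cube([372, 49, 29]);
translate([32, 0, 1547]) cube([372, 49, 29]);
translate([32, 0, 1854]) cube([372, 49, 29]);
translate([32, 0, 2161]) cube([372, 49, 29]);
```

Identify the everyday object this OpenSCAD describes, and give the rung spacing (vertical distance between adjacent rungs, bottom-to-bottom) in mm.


A ladder. The rung spacing is 307 mm.

Two tall 32×49 posts with 7 short bars between them — a ladder. Adjacent rungs sit at z = 319 and z = 626, so the spacing is 626 − 319 = 307 mm.


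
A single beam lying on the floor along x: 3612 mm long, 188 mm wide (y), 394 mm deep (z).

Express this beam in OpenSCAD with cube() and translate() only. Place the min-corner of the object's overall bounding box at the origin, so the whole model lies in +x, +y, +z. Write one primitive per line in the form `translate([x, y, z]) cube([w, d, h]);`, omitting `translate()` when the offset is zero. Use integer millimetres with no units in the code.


cube([3612, 188, 394]);


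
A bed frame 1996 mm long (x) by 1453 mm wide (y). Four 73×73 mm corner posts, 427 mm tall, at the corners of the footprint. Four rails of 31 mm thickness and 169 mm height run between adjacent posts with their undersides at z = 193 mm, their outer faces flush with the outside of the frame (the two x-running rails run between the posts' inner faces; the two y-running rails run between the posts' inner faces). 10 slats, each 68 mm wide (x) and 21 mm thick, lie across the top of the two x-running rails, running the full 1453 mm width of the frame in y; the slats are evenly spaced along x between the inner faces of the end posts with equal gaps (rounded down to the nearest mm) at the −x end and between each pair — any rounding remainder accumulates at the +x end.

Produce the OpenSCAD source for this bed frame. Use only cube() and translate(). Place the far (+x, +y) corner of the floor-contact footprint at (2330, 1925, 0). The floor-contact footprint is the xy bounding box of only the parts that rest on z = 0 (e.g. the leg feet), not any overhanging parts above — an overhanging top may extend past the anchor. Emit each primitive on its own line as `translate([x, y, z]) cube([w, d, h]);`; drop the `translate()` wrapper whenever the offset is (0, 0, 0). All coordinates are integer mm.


translate([334, 472, 0]) cube([73, 73, 427]);
translate([334, 1852, 0]) cube([73, 73, 427]);
translate([2257, 472, 0]) cube([73, 73, 427]);
translate([2257, 1852, 0]) cube([73, 73, 427]);
translate([407, 472, 193]) cube([1850, 31, 169]);
translate([407, 1894, 193]) cube([1850, 31, 169]);
translate([334, 545, 193]) cube([31, 1307, 169]);
translate([2299, 545, 193]) cube([31, 1307, 169]);
translate([513, 472, 362]) cube([68, 1453, 21]);
translate([687, 472, 362]) cube([68, 1453, 21]);
translate([861, 472, 362]) cube([68, 1453, 21]);
translate([1035, 472, 362]) cube([68, 1453, 21]);
translate([1209, 472, 362]) cube([68, 1453, 21]);
translate([1383, 472, 362]) cube([68, 1453, 21]);
translate([1557, 472, 362]) cube([68, 1453, 21]);
translate([1731, 472, 362]) cube([68, 1453, 21]);
translate([1905, 472, 362]) cube([68, 1453, 21]);
translate([2079, 472, 362]) cube([68, 1453, 21]);


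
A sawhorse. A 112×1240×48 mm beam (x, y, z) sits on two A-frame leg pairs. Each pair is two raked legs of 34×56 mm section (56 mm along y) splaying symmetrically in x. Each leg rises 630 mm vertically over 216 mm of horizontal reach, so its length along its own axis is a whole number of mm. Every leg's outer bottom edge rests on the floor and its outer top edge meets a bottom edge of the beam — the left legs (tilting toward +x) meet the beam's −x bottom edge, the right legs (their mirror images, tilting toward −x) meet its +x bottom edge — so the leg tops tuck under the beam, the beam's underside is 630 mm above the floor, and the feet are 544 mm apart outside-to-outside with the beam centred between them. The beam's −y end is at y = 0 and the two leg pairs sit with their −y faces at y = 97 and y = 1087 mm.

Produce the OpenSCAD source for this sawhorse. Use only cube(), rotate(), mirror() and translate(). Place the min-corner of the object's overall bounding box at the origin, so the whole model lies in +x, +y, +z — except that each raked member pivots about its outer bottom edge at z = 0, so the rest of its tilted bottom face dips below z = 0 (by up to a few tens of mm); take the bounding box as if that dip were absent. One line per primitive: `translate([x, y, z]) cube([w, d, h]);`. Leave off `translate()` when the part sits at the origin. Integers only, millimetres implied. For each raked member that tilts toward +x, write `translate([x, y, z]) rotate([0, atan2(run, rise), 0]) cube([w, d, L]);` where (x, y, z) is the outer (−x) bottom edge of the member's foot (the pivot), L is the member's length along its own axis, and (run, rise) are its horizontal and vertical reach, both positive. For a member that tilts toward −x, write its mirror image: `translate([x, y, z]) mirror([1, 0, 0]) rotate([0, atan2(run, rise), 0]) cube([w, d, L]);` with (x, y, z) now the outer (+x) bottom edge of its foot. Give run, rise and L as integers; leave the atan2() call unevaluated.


translate([216, 0, 630]) cube([112, 1240, 48]);
translate([0, 97, 0]) rotate([0, atan2(216, 630), 0]) cube([34, 56, 666]);
translate([544, 97, 0]) mirror([1, 0, 0]) rotate([0, atan2(216, 630), 0]) cube([34, 56, 666]);
translate([0, 1087, 0]) rotate([0, atan2(216, 630), 0]) cube([34, 56, 666]);
translate([544, 1087, 0]) mirror([1, 0, 0]) rotate([0, atan2(216, 630), 0]) cube([34, 56, 666]);


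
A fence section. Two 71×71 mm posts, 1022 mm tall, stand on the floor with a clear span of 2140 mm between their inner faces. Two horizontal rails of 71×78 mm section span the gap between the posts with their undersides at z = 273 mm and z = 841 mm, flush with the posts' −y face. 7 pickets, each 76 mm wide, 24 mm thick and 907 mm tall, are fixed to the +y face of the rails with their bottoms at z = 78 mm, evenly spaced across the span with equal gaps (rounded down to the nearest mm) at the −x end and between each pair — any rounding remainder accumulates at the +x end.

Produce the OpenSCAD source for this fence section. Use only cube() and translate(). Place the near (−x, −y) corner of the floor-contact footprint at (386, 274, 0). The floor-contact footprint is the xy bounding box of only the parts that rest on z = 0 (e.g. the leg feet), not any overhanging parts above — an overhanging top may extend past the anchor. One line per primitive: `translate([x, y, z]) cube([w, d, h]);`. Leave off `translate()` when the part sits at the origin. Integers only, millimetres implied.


translate([386, 274, 0]) cube([71, 71, 1022]);
translate([2597, 274, 0]) cube([71, 71, 1022]);
translate([457, 274, 273]) cube([2140, 71, 78]);
translate([457, 274, 841]) cube([2140, 71, 78]);
translate([658, 345, 78]) cube([76, 24, 907]);
translate([935, 345, 78]) cube([76, 24, 907]);
translate([1212, 345, 78]) cube([76, 24, 907]);
translate([1489, 345, 78]) cube([76, 24, 907]);
translate([1766, 345, 78]) cube([76, 24, 907]);
translate([2043, 345, 78]) cube([76, 24, 907]);
translate([2320, 345, 78]) cube([76, 24, 907]);


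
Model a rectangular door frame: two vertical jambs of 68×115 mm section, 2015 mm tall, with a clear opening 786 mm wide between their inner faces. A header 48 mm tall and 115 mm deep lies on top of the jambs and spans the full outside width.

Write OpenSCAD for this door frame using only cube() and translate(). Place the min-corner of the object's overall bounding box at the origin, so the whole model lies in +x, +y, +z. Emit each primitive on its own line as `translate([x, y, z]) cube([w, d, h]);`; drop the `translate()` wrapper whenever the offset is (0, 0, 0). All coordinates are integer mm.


cube([68, 115, 2015]);
translate([854, 0, 0]) cube([68, 115, 2015]);
translate([0, 0, 2015]) cube([922, 115, 48]);


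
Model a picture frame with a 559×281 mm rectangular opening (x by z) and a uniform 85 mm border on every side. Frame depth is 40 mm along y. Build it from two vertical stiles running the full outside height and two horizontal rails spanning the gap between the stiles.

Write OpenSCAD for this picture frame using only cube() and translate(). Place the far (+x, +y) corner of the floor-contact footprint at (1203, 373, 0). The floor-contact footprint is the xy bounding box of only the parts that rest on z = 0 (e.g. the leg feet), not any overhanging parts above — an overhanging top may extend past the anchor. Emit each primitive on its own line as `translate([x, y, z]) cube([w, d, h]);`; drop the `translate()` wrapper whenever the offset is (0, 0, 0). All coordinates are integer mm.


translate([474, 333, 0]) cube([85, 40, 451]);
translate([1118, 333, 0]) cube([85, 40, 451]);
translate([559, 333, 0]) cube([559, 40, 85]);
translate([559, 333, 366]) cube([559, 40, 85]);


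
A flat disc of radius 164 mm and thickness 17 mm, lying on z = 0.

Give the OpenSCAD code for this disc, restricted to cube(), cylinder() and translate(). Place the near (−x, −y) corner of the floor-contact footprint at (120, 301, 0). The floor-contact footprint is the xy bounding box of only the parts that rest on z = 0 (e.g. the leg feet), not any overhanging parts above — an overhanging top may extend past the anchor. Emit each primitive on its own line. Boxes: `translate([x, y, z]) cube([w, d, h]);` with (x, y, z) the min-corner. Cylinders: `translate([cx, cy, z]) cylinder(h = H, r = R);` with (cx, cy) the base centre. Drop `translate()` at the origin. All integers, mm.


translate([284, 465, 0]) cylinder(h = 17, r = 164);


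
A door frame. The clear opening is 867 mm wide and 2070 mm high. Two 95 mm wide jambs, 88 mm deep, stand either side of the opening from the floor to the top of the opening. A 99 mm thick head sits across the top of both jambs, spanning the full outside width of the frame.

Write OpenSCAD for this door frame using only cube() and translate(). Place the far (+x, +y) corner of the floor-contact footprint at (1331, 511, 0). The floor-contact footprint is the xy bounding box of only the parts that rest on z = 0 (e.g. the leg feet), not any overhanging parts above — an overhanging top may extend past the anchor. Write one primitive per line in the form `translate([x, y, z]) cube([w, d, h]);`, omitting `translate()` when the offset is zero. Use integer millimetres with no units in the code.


translate([274, 423, 0]) cube([95, 88, 2070]);
translate([1236, 423, 0]) cube([95, 88, 2070]);
translate([274, 423, 2070]) cube([1057, 88, 99]);


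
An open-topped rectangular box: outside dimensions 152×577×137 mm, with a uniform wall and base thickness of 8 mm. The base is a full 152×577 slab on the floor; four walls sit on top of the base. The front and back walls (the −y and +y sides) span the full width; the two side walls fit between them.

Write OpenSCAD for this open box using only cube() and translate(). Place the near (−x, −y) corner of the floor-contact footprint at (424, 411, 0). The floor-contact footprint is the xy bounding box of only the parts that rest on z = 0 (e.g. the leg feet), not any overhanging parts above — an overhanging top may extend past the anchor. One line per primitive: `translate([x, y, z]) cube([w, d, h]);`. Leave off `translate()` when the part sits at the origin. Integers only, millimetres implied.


translate([424, 411, 0]) cube([152, 577, 8]);
translate([424, 411, 8]) cube([152, 8, 129]);
translate([424, 980, 8]) cube([152, 8, 129]);
translate([424, 419, 8]) cube([8, 561, 129]);
translate([568, 419, 8]) cube([8, 561, 129]);


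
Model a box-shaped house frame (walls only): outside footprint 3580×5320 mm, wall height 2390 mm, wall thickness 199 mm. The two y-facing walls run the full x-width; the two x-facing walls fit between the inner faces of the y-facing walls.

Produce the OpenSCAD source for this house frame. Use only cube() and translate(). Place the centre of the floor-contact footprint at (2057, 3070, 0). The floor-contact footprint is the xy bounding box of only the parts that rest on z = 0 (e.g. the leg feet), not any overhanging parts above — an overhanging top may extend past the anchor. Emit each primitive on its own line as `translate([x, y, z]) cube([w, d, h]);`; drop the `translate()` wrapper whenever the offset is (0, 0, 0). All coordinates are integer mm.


translate([267, 410, 0]) cube([3580, 199, 2390]);
translate([267, 5531, 0]) cube([3580, 199, 2390]);
translate([267, 609, 0]) cube([199, 4922, 2390]);
translate([3648, 609, 0]) cube([199, 4922, 2390]);


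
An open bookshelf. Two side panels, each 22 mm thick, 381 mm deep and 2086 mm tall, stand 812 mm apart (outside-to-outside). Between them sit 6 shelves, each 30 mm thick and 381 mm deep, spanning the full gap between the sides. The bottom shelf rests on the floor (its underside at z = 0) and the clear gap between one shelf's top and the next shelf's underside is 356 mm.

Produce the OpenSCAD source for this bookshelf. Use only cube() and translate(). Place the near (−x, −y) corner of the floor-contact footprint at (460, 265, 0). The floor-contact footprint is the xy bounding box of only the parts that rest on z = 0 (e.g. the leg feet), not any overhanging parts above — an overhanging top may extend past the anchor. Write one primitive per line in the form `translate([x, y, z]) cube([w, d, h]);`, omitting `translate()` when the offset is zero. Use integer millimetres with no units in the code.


translate([460, 265, 0]) cube([22, 381, 2086]);
translate([1250, 265, 0]) cube([22, 381, 2086]);
translate([482, 265, 0]) cube([768, 381, 30]);
translate([482, 265, 386]) cube([768, 381, 30]);
translate([482, 265, 772]) cube([768, 381, 30]);
translate([482, 265, 1158]) cube([768, 381, 30]);
translate([482, 265, 1544]) cube([768, 381, 30]);
translate([482, 265, 1930]) cube([768, 381, 30]);
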